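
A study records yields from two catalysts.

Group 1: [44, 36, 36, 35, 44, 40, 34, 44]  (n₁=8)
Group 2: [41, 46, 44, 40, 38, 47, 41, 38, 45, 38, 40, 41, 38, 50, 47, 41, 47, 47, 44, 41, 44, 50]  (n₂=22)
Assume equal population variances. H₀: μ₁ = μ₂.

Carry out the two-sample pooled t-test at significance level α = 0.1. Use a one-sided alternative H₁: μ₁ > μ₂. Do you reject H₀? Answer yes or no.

x̄₁=39.125, s₁=4.390, n₁=8
x̄₂=43.091, s₂=3.878, n₂=22
s_p² = [7·4.390² + 21·3.878²]/28 = 16.0962
SE = √(s_p²·(1/8+1/22)) = 1.6564
t = (39.125−43.091)/1.6564 = -2.3943
df = 28
p-value (one-sided, H₁ greater) = 0.98820
At α=0.1: p ≥ α → fail to reject H₀

reject H₀: no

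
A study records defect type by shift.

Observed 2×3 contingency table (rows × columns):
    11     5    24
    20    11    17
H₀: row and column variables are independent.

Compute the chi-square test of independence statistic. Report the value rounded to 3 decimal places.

Row totals [40, 48], col totals [31, 16, 41], n=88
χ² = (11−14.09)²/14.09 + (5−7.27)²/7.27 + (24−18.64)²/18.64 + (20−16.91)²/16.91 + (11−8.73)²/8.73 + (17−22.36)²/22.36 = 5.3752
df = 2

test statistic = 5.375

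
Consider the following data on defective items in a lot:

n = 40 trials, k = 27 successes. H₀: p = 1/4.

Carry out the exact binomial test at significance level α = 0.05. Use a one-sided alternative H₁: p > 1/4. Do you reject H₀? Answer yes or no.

Exact binomial: n=40, k=27, p₀=1/4=0.2500
P(X≥27) from Σ C(n,i)·p₀^i·(1−p₀)^(n−i)
p-value (one-sided, H₁ greater) = 0.00000
At α=0.05: p < α → reject H₀

reject H₀: yes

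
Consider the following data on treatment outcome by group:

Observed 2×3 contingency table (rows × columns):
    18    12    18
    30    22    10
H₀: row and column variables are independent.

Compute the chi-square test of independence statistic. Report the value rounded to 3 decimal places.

test statistic = 6.551

Row totals [48, 62], col totals [48, 34, 28], n=110
χ² = (18−20.95)²/20.95 + (12−14.84)²/14.84 + (18−12.22)²/12.22 + (30−27.05)²/27.05 + (22−19.16)²/19.16 + (10−15.78)²/15.78 = 6.5512
df = 2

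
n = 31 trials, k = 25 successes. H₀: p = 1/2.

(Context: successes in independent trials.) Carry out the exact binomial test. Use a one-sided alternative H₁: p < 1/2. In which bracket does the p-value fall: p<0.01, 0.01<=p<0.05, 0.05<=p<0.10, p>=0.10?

p-value bracket: p>=0.10

Exact binomial: n=31, k=25, p₀=1/2=0.5000
P(X≤25) from Σ C(n,i)·p₀^i·(1−p₀)^(n−i)
p-value (one-sided, H₁ less) = 0.99990
→ bracket: p>=0.10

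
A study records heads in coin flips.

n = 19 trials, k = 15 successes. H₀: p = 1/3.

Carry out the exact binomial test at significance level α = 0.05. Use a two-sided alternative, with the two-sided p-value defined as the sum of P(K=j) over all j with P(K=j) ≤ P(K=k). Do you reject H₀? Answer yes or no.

reject H₀: yes

Exact binomial: n=19, k=15, p₀=1/3=0.3333
P(X=j) = C(n,j)·p₀^j·(1−p₀)^(n−j); p = Σ P(X=j) over j with P(X=j) ≤ P(X=15)
p-value (two-sided) = 0.00006
At α=0.05: p < α → reject H₀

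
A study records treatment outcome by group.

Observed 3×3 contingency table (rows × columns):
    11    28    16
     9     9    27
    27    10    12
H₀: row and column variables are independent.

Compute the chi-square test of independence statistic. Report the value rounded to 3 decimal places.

test statistic = 32.670

Row totals [55, 45, 49], col totals [47, 47, 55], n=149
χ² = (11−17.35)²/17.35 + (28−17.35)²/17.35 + (16−20.30)²/20.30 + (9−14.19)²/14.19 + (9−14.19)²/14.19 + (27−16.61)²/16.61 + (27−15.46)²/15.46 + (10−15.46)²/15.46 + (12−18.09)²/18.09 = 32.6703
df = 4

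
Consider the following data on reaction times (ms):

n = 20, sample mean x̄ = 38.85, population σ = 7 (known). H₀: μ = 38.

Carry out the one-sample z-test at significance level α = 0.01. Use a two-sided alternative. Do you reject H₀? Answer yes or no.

SE = σ/√n = 7/√20 = 1.5652
z = (x̄−μ₀)/SE = (38.85−38)/1.5652 = 0.5430
p-value (two-sided) = 0.58710
At α=0.01: p ≥ α → fail to reject H₀

reject H₀: no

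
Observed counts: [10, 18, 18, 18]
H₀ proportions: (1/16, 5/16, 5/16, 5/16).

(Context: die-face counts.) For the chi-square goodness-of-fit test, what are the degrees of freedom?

degrees of freedom = 3

df = k − 1 = 4 − 1 = 3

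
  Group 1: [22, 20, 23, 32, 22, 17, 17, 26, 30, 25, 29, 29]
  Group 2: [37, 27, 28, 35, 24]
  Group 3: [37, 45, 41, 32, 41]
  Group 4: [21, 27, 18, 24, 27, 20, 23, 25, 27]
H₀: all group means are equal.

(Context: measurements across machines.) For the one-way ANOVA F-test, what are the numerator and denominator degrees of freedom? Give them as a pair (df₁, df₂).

degrees of freedom = [3, 27]

k = 4 groups, N = 31 total
df = (k−1, N−k) = (4−1, 31−4) = (3, 27)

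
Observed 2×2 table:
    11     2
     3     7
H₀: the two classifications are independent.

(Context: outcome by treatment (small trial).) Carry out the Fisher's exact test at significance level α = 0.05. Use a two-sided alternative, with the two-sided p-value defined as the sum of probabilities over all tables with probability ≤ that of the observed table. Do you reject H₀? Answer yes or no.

reject H₀: yes

Margins: r₁=13, r₂=10, c₁=14, c₂=9, n=23
p_obs = C(13,11)·C(10,3)/C(23,14); sum pmf over tables with pmf ≤ p_obs
p-value (two-sided) = 0.01306
At α=0.05: p < α → reject H₀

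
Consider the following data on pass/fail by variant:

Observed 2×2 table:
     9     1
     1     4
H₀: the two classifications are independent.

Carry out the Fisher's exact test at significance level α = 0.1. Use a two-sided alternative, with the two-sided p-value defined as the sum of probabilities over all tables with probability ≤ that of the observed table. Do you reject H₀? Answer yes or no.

reject H₀: yes

Margins: r₁=10, r₂=5, c₁=10, c₂=5, n=15
p_obs = C(10,9)·C(5,1)/C(15,10); sum pmf over tables with pmf ≤ p_obs
p-value (two-sided) = 0.01698
At α=0.1: p < α → reject H₀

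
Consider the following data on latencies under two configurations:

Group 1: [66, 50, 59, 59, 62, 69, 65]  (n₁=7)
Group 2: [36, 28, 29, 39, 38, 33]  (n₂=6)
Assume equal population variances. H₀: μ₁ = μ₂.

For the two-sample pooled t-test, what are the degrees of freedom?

degrees of freedom = 11

df = n₁ + n₂ − 2 = 7 + 6 − 2 = 11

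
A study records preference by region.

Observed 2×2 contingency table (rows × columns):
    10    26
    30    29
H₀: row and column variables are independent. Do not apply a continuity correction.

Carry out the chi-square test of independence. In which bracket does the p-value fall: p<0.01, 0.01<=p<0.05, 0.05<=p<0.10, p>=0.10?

p-value bracket: 0.01<=p<0.05

Row totals [36, 59], col totals [40, 55], n=95
χ² = (10−15.16)²/15.16 + (26−20.84)²/20.84 + (30−24.84)²/24.84 + (29−34.16)²/34.16 = 4.8813
df = 1
p-value (upper-tail) = 0.02715
→ bracket: 0.01<=p<0.05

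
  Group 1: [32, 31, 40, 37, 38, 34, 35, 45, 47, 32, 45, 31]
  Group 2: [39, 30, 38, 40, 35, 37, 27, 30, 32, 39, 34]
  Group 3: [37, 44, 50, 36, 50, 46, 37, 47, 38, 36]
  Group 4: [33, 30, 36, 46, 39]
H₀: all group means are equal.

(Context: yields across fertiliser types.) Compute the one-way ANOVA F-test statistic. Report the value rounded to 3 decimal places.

test statistic = 3.349

Group means [37.25, 34.64, 42.10, 36.80], grand mean 37.711
SSB = Σnᵢ(x̄ᵢ−x̄)² = 303.320; SSW = ΣΣ(x−x̄ᵢ)² = 1026.495
MSB = 303.320/3 = 101.1068; MSW = 1026.495/34 = 30.1910
F = MSB/MSW = 3.3489
df = (3, 34)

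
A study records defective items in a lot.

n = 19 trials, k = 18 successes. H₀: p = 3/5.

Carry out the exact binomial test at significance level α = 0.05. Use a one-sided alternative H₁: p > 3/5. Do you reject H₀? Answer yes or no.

reject H₀: yes

Exact binomial: n=19, k=18, p₀=3/5=0.6000
P(X≥18) from Σ C(n,i)·p₀^i·(1−p₀)^(n−i)
p-value (one-sided, H₁ greater) = 0.00083
At α=0.05: p < α → reject H₀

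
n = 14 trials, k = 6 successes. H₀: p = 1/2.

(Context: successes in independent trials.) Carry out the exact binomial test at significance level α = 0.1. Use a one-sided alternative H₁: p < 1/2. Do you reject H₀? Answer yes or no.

reject H₀: no

Exact binomial: n=14, k=6, p₀=1/2=0.5000
P(X≤6) from Σ C(n,i)·p₀^i·(1−p₀)^(n−i)
p-value (one-sided, H₁ less) = 0.39526
At α=0.1: p ≥ α → fail to reject H₀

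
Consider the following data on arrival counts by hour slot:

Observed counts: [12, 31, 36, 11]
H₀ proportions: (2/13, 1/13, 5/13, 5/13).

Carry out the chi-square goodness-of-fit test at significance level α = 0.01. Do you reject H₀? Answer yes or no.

n = 90; E_i = n·p_i = [13.85, 6.92, 34.62, 34.62]
χ² = (12−13.85)²/13.85 + (31−6.92)²/6.92 + (36−34.62)²/34.62 + (11−34.62)²/34.62 = 100.1467
df = 3
p-value (upper-tail) = 0.00000
At α=0.01: p < α → reject H₀

reject H₀: yes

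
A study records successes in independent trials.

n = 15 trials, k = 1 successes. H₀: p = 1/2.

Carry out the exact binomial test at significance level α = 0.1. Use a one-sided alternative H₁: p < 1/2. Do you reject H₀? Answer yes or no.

reject H₀: yes

Exact binomial: n=15, k=1, p₀=1/2=0.5000
P(X≤1) from Σ C(n,i)·p₀^i·(1−p₀)^(n−i)
p-value (one-sided, H₁ less) = 0.00049
At α=0.1: p < α → reject H₀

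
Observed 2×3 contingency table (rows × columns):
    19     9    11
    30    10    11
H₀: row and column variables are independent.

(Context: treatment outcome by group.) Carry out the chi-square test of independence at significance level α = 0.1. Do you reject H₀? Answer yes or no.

Row totals [39, 51], col totals [49, 19, 22], n=90
χ² = (19−21.23)²/21.23 + (9−8.23)²/8.23 + (11−9.53)²/9.53 + (30−27.77)²/27.77 + (10−10.77)²/10.77 + (11−12.47)²/12.47 = 0.9387
df = 2
p-value (upper-tail) = 0.62541
At α=0.1: p ≥ α → fail to reject H₀

reject H₀: no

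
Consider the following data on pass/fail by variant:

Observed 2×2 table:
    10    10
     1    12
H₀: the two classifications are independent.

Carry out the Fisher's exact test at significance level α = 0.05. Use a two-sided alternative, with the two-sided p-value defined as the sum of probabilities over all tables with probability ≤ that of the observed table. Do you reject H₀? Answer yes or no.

Margins: r₁=20, r₂=13, c₁=11, c₂=22, n=33
p_obs = C(20,10)·C(13,1)/C(33,11); sum pmf over tables with pmf ≤ p_obs
p-value (two-sided) = 0.02159
At α=0.05: p < α → reject H₀

reject H₀: yes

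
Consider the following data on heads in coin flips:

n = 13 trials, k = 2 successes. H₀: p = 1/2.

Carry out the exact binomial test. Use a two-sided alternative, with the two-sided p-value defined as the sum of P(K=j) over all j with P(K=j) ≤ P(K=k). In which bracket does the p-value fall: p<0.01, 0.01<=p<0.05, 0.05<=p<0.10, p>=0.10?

Exact binomial: n=13, k=2, p₀=1/2=0.5000
P(X=j) = C(n,j)·p₀^j·(1−p₀)^(n−j); p = Σ P(X=j) over j with P(X=j) ≤ P(X=2)
p-value (two-sided) = 0.02246
→ bracket: 0.01<=p<0.05

p-value bracket: 0.01<=p<0.05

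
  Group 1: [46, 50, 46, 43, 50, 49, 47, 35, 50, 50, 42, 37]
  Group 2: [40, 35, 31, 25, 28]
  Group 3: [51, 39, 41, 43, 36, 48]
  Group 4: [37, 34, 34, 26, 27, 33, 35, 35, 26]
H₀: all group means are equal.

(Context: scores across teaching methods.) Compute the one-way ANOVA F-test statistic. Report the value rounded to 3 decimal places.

Group means [45.42, 31.80, 43.00, 31.89], grand mean 39.031
SSB = Σnᵢ(x̄ᵢ−x̄)² = 1304.363; SSW = ΣΣ(x−x̄ᵢ)² = 742.606
MSB = 1304.363/3 = 434.7877; MSW = 742.606/28 = 26.5216
F = MSB/MSW = 16.3937
df = (3, 28)

test statistic = 16.394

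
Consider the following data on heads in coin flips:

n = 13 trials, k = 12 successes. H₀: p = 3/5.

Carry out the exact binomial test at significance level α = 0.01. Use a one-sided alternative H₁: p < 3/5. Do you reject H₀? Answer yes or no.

Exact binomial: n=13, k=12, p₀=3/5=0.6000
P(X≤12) from Σ C(n,i)·p₀^i·(1−p₀)^(n−i)
p-value (one-sided, H₁ less) = 0.99869
At α=0.01: p ≥ α → fail to reject H₀

reject H₀: no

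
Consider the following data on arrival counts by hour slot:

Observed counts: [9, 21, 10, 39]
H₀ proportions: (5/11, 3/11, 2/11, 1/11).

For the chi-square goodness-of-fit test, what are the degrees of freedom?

df = k − 1 = 4 − 1 = 3

degrees of freedom = 3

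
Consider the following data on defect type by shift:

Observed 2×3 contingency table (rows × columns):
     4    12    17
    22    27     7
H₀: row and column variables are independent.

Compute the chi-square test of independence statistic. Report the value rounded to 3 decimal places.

test statistic = 17.631

Row totals [33, 56], col totals [26, 39, 24], n=89
χ² = (4−9.64)²/9.64 + (12−14.46)²/14.46 + (17−8.90)²/8.90 + (22−16.36)²/16.36 + (27−24.54)²/24.54 + (7−15.10)²/15.10 = 17.6311
df = 2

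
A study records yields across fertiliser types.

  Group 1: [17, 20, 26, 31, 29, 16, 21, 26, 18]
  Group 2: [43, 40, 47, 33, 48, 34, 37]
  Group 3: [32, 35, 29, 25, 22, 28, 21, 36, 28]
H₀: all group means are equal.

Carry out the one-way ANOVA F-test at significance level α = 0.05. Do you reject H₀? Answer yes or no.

reject H₀: yes

Group means [22.67, 40.29, 28.44], grand mean 29.680
SSB = Σnᵢ(x̄ᵢ−x̄)² = 1243.789; SSW = ΣΣ(x−x̄ᵢ)² = 677.651
MSB = 1243.789/2 = 621.8946; MSW = 677.651/22 = 30.8023
F = MSB/MSW = 20.1899
df = (2, 22)
p-value (upper-tail) = 0.00001
At α=0.05: p < α → reject H₀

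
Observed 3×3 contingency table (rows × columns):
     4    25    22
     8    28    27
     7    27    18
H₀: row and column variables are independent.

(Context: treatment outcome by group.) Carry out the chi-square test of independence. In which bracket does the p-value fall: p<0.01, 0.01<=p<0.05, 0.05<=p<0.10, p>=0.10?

p-value bracket: p>=0.10

Row totals [51, 63, 52], col totals [19, 80, 67], n=166
χ² = (4−5.84)²/5.84 + (25−24.58)²/24.58 + (22−20.58)²/20.58 + (8−7.21)²/7.21 + (28−30.36)²/30.36 + (27−25.43)²/25.43 + (7−5.95)²/5.95 + (27−25.06)²/25.06 + (18−20.99)²/20.99 = 1.8103
df = 4
p-value (upper-tail) = 0.77060
→ bracket: p>=0.10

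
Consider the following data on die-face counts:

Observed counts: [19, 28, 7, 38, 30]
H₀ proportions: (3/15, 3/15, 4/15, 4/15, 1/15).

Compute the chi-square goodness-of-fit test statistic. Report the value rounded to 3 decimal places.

n = 122; E_i = n·p_i = [24.40, 24.40, 32.53, 32.53, 8.13]
χ² = (19−24.40)²/24.40 + (28−24.40)²/24.40 + (7−32.53)²/32.53 + (38−32.53)²/32.53 + (30−8.13)²/8.13 = 81.4734
df = 4

test statistic = 81.473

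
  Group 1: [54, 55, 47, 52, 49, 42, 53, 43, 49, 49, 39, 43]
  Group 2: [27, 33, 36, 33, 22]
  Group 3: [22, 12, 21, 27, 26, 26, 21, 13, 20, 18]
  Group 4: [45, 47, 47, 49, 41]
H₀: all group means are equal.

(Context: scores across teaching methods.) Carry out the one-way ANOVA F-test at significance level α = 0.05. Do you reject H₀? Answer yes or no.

reject H₀: yes

Group means [47.92, 30.20, 20.60, 45.80], grand mean 36.281
SSB = Σnᵢ(x̄ᵢ−x̄)² = 4721.552; SSW = ΣΣ(x−x̄ᵢ)² = 700.917
MSB = 4721.552/3 = 1573.8507; MSW = 700.917/28 = 25.0327
F = MSB/MSW = 62.8717
df = (3, 28)
p-value (upper-tail) = 0.00000
At α=0.05: p < α → reject H₀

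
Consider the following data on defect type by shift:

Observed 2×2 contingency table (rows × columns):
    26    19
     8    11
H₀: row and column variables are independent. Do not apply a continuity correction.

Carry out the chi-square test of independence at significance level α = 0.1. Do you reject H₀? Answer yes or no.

reject H₀: no

Row totals [45, 19], col totals [34, 30], n=64
χ² = (26−23.91)²/23.91 + (19−21.09)²/21.09 + (8−10.09)²/10.09 + (11−8.91)²/8.91 = 1.3177
df = 1
p-value (upper-tail) = 0.25100
At α=0.1: p ≥ α → fail to reject H₀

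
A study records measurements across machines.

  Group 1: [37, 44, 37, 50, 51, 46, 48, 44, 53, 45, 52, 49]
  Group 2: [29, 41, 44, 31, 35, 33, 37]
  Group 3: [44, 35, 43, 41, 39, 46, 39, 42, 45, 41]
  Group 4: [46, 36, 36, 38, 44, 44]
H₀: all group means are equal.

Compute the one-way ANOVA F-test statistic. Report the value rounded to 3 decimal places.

Group means [46.33, 35.71, 41.50, 40.67], grand mean 41.857
SSB = Σnᵢ(x̄ᵢ−x̄)² = 514.357; SSW = ΣΣ(x−x̄ᵢ)² = 679.929
MSB = 514.357/3 = 171.4524; MSW = 679.929/31 = 21.9332
F = MSB/MSW = 7.8170
df = (3, 31)

test statistic = 7.817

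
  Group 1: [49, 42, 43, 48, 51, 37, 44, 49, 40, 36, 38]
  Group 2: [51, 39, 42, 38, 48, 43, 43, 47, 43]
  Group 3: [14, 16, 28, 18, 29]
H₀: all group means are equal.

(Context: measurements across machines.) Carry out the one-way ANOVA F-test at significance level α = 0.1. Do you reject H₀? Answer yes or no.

Group means [43.36, 43.78, 21.00], grand mean 39.040
SSB = Σnᵢ(x̄ᵢ−x̄)² = 2034.859; SSW = ΣΣ(x−x̄ᵢ)² = 618.101
MSB = 2034.859/2 = 1017.4295; MSW = 618.101/22 = 28.0955
F = MSB/MSW = 36.2133
df = (2, 22)
p-value (upper-tail) = 0.00000
At α=0.1: p < α → reject H₀

reject H₀: yes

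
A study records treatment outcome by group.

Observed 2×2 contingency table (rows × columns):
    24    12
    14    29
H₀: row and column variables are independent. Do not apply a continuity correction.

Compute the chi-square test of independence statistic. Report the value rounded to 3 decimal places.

Row totals [36, 43], col totals [38, 41], n=79
χ² = (24−17.32)²/17.32 + (12−18.68)²/18.68 + (14−20.68)²/20.68 + (29−22.32)²/22.32 = 9.1318
df = 1

test statistic = 9.132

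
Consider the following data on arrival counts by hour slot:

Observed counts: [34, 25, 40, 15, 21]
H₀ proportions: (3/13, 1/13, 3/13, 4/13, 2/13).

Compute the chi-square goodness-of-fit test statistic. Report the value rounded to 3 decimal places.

n = 135; E_i = n·p_i = [31.15, 10.38, 31.15, 41.54, 20.77]
χ² = (34−31.15)²/31.15 + (25−10.38)²/10.38 + (40−31.15)²/31.15 + (15−41.54)²/41.54 + (21−20.77)²/20.77 = 40.2994
df = 4

test statistic = 40.299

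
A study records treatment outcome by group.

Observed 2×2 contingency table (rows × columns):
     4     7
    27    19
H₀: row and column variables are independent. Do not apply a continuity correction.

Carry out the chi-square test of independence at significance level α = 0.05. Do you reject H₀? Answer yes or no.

reject H₀: no

Row totals [11, 46], col totals [31, 26], n=57
χ² = (4−5.98)²/5.98 + (7−5.02)²/5.02 + (27−25.02)²/25.02 + (19−20.98)²/20.98 = 1.7846
df = 1
p-value (upper-tail) = 0.18158
At α=0.05: p ≥ α → fail to reject H₀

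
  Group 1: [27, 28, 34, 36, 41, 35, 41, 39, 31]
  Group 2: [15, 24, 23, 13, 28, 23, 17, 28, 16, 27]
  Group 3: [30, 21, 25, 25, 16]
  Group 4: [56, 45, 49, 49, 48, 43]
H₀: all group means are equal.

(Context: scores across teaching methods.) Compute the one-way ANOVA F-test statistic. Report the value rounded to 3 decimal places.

Group means [34.67, 21.40, 23.40, 48.33], grand mean 31.100
SSB = Σnᵢ(x̄ᵢ−x̄)² = 3133.767; SSW = ΣΣ(x−x̄ᵢ)² = 716.933
MSB = 3133.767/3 = 1044.5889; MSW = 716.933/26 = 27.5744
F = MSB/MSW = 37.8826
df = (3, 26)

test statistic = 37.883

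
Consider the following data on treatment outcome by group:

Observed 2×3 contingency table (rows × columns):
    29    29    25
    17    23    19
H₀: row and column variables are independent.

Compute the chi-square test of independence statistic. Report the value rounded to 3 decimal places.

test statistic = 0.602

Row totals [83, 59], col totals [46, 52, 44], n=142
χ² = (29−26.89)²/26.89 + (29−30.39)²/30.39 + (25−25.72)²/25.72 + (17−19.11)²/19.11 + (23−21.61)²/21.61 + (19−18.28)²/18.28 = 0.6018
df = 2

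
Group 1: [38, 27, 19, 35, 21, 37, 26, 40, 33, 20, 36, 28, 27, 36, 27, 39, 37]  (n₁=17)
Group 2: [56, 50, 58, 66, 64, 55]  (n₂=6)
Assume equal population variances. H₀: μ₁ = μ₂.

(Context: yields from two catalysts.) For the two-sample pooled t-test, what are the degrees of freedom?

df = n₁ + n₂ − 2 = 17 + 6 − 2 = 21

degrees of freedom = 21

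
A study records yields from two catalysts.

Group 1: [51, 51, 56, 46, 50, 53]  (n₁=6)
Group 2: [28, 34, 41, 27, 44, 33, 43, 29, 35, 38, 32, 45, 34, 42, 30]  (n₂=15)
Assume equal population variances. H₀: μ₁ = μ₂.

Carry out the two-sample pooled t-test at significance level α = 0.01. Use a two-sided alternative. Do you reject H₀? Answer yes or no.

x̄₁=51.167, s₁=3.312, n₁=6
x̄₂=35.667, s₂=6.102, n₂=15
s_p² = [5·3.312² + 14·6.102²]/19 = 30.3246
SE = √(s_p²·(1/6+1/15)) = 2.6600
t = (51.167−35.667)/2.6600 = 5.8270
df = 19
p-value (two-sided) = 0.00001
At α=0.01: p < α → reject H₀

reject H₀: yes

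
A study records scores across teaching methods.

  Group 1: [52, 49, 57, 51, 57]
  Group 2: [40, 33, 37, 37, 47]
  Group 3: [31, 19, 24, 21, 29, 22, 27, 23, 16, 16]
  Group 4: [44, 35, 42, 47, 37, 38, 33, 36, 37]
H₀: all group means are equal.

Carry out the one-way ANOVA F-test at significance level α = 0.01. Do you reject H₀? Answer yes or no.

Group means [53.20, 38.80, 22.80, 38.78], grand mean 35.759
SSB = Σnᵢ(x̄ᵢ−x̄)² = 3328.555; SSW = ΣΣ(x−x̄ᵢ)² = 564.756
MSB = 3328.555/3 = 1109.5183; MSW = 564.756/25 = 22.5902
F = MSB/MSW = 49.1150
df = (3, 25)
p-value (upper-tail) = 0.00000
At α=0.01: p < α → reject H₀

reject H₀: yes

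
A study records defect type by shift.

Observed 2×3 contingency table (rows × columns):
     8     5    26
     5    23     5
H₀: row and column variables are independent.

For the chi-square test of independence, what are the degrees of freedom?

df = (r−1)(c−1) = (2−1)·(3−1) = 2

degrees of freedom = 2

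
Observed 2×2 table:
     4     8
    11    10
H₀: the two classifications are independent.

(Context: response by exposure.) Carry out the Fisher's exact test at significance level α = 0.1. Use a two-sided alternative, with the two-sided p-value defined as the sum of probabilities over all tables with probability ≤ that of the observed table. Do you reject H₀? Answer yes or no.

reject H₀: no

Margins: r₁=12, r₂=21, c₁=15, c₂=18, n=33
p_obs = C(12,4)·C(21,11)/C(33,15); sum pmf over tables with pmf ≤ p_obs
p-value (two-sided) = 0.46880
At α=0.1: p ≥ α → fail to reject H₀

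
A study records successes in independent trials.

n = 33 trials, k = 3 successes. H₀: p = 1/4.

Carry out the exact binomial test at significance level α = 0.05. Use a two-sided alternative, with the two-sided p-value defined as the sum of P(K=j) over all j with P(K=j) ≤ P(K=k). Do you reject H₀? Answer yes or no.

reject H₀: yes

Exact binomial: n=33, k=3, p₀=1/4=0.2500
P(X=j) = C(n,j)·p₀^j·(1−p₀)^(n−j); p = Σ P(X=j) over j with P(X=j) ≤ P(X=3)
p-value (two-sided) = 0.04188
At α=0.05: p < α → reject H₀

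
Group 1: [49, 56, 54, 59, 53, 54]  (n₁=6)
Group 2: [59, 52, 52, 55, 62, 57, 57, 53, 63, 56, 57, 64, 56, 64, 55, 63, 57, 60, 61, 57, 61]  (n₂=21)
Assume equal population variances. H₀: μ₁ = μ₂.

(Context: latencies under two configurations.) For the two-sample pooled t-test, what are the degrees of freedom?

df = n₁ + n₂ − 2 = 6 + 21 − 2 = 25

degrees of freedom = 25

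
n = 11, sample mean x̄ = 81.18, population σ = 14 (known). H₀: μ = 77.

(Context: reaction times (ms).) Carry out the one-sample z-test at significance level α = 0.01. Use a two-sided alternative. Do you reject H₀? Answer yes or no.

reject H₀: no

SE = σ/√n = 14/√11 = 4.2212
z = (x̄−μ₀)/SE = (81.18−77)/4.2212 = 0.9902
p-value (two-sided) = 0.32205
At α=0.01: p ≥ α → fail to reject H₀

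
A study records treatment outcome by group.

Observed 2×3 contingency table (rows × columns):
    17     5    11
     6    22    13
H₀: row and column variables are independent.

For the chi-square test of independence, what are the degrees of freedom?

df = (r−1)(c−1) = (2−1)·(3−1) = 2

degrees of freedom = 2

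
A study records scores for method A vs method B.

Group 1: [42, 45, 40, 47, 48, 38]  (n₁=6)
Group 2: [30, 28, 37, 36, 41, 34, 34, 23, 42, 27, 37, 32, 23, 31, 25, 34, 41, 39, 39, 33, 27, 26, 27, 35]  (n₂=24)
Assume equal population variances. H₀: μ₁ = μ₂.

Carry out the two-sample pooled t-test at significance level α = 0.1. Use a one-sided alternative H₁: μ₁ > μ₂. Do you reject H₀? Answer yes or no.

reject H₀: yes

x̄₁=43.333, s₁=3.983, n₁=6
x̄₂=32.542, s₂=5.838, n₂=24
s_p² = [5·3.983² + 23·5.838²]/28 = 30.8318
SE = √(s_p²·(1/6+1/24)) = 2.5344
t = (43.333−32.542)/2.5344 = 4.2580
df = 28
p-value (one-sided, H₁ greater) = 0.00010
At α=0.1: p < α → reject H₀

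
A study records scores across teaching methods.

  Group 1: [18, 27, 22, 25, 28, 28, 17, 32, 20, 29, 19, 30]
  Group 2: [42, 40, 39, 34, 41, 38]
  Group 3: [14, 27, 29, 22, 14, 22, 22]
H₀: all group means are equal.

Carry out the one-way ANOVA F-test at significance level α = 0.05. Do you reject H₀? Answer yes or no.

Group means [24.58, 39.00, 21.43], grand mean 27.160
SSB = Σnᵢ(x̄ᵢ−x̄)² = 1150.729; SSW = ΣΣ(x−x̄ᵢ)² = 532.631
MSB = 1150.729/2 = 575.3645; MSW = 532.631/22 = 24.2105
F = MSB/MSW = 23.7651
df = (2, 22)
p-value (upper-tail) = 0.00000
At α=0.05: p < α → reject H₀

reject H₀: yes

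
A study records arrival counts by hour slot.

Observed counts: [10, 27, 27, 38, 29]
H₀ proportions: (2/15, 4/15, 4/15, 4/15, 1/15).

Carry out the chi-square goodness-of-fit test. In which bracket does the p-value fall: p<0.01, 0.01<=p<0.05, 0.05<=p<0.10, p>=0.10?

p-value bracket: p<0.01

n = 131; E_i = n·p_i = [17.47, 34.93, 34.93, 34.93, 8.73]
χ² = (10−17.47)²/17.47 + (27−34.93)²/34.93 + (27−34.93)²/34.93 + (38−34.93)²/34.93 + (29−8.73)²/8.73 = 54.0954
df = 4
p-value (upper-tail) = 0.00000
→ bracket: p<0.01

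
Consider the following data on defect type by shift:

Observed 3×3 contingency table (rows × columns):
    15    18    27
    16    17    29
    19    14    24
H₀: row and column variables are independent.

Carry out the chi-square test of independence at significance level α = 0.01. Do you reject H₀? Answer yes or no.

Row totals [60, 62, 57], col totals [50, 49, 80], n=179
χ² = (15−16.76)²/16.76 + (18−16.42)²/16.42 + (27−26.82)²/26.82 + (16−17.32)²/17.32 + (17−16.97)²/16.97 + (29−27.71)²/27.71 + (19−15.92)²/15.92 + (14−15.60)²/15.60 + (24−25.47)²/25.47 = 1.3429
df = 4
p-value (upper-tail) = 0.85405
At α=0.01: p ≥ α → fail to reject H₀

reject H₀: no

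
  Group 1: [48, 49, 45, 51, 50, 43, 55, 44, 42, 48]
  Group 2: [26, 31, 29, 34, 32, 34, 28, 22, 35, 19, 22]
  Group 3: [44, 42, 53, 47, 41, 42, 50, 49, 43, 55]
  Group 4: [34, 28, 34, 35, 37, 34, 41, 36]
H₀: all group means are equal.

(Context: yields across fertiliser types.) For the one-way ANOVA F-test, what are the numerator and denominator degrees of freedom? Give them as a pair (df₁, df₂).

k = 4 groups, N = 39 total
df = (k−1, N−k) = (4−1, 39−4) = (3, 35)

degrees of freedom = [3, 35]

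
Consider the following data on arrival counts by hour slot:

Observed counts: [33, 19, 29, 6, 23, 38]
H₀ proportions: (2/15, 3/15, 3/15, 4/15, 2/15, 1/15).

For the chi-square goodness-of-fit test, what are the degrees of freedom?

df = k − 1 = 6 − 1 = 5

degrees of freedom = 5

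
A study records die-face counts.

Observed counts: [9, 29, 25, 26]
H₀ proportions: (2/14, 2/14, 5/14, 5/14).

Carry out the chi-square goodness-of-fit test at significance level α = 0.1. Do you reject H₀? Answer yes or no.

n = 89; E_i = n·p_i = [12.71, 12.71, 31.79, 31.79]
χ² = (9−12.71)²/12.71 + (29−12.71)²/12.71 + (25−31.79)²/31.79 + (26−31.79)²/31.79 = 24.4472
df = 3
p-value (upper-tail) = 0.00002
At α=0.1: p < α → reject H₀

reject H₀: yes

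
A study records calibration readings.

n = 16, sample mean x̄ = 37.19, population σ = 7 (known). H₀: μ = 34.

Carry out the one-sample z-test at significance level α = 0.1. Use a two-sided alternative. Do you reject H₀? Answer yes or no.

SE = σ/√n = 7/√16 = 1.7500
z = (x̄−μ₀)/SE = (37.19−34)/1.7500 = 1.8229
p-value (two-sided) = 0.06833
At α=0.1: p < α → reject H₀

reject H₀: yes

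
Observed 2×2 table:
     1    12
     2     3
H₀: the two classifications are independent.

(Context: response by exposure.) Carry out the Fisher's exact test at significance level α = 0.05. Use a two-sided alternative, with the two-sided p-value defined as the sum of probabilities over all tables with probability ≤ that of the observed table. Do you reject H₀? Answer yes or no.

Margins: r₁=13, r₂=5, c₁=3, c₂=15, n=18
p_obs = C(13,1)·C(5,2)/C(18,3); sum pmf over tables with pmf ≤ p_obs
p-value (two-sided) = 0.17157
At α=0.05: p ≥ α → fail to reject H₀

reject H₀: no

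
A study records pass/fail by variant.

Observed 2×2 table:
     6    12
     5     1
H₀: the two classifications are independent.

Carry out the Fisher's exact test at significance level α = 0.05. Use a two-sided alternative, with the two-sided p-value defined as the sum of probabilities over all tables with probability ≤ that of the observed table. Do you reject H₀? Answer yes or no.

reject H₀: no

Margins: r₁=18, r₂=6, c₁=11, c₂=13, n=24
p_obs = C(18,6)·C(6,5)/C(24,11); sum pmf over tables with pmf ≤ p_obs
p-value (two-sided) = 0.06080
At α=0.05: p ≥ α → fail to reject H₀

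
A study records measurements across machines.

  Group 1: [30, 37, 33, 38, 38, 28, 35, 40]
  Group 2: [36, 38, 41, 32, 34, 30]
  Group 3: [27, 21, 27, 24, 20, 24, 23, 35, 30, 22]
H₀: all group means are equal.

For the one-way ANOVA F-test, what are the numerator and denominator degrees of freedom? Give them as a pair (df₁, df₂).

degrees of freedom = [2, 21]

k = 3 groups, N = 24 total
df = (k−1, N−k) = (3−1, 24−3) = (2, 21)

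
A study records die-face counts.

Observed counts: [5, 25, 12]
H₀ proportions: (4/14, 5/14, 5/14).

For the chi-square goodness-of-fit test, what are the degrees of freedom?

df = k − 1 = 3 − 1 = 2

degrees of freedom = 2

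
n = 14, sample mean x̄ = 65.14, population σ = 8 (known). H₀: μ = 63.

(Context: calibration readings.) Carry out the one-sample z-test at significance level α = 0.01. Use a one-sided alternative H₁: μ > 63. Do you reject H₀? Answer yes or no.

reject H₀: no

SE = σ/√n = 8/√14 = 2.1381
z = (x̄−μ₀)/SE = (65.14−63)/2.1381 = 1.0009
p-value (one-sided, H₁ greater) = 0.15844
At α=0.01: p ≥ α → fail to reject H₀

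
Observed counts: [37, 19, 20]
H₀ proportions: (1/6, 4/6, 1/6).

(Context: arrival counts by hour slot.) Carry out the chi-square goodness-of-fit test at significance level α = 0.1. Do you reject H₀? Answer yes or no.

reject H₀: yes

n = 76; E_i = n·p_i = [12.67, 50.67, 12.67]
χ² = (37−12.67)²/12.67 + (19−50.67)²/50.67 + (20−12.67)²/12.67 = 70.7829
df = 2
p-value (upper-tail) = 0.00000
At α=0.1: p < α → reject H₀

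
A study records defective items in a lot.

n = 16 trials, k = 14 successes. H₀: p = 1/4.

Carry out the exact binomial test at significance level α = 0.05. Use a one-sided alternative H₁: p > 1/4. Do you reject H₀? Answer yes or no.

reject H₀: yes

Exact binomial: n=16, k=14, p₀=1/4=0.2500
P(X≥14) from Σ C(n,i)·p₀^i·(1−p₀)^(n−i)
p-value (one-sided, H₁ greater) = 0.00000
At α=0.05: p < α → reject H₀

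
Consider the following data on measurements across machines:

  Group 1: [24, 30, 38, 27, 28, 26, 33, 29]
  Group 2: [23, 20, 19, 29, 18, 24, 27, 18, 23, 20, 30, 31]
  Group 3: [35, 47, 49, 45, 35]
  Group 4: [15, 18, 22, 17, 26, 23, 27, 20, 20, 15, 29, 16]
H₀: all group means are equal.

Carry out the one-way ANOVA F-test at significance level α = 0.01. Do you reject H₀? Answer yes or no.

Group means [29.38, 23.50, 42.20, 20.67], grand mean 26.378
SSB = Σnᵢ(x̄ᵢ−x̄)² = 1814.361; SSW = ΣΣ(x−x̄ᵢ)² = 816.342
MSB = 1814.361/3 = 604.7870; MSW = 816.342/33 = 24.7376
F = MSB/MSW = 24.4481
df = (3, 33)
p-value (upper-tail) = 0.00000
At α=0.01: p < α → reject H₀

reject H₀: yes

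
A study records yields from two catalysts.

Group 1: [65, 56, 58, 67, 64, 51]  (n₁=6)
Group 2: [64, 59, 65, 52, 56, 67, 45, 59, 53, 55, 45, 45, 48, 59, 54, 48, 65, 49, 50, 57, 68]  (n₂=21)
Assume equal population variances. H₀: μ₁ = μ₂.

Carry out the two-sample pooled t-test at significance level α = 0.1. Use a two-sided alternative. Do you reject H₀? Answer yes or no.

x̄₁=60.167, s₁=6.178, n₁=6
x̄₂=55.381, s₂=7.473, n₂=21
s_p² = [5·6.178² + 20·7.473²]/25 = 52.3114
SE = √(s_p²·(1/6+1/21)) = 3.3481
t = (60.167−55.381)/3.3481 = 1.4294
df = 25
p-value (two-sided) = 0.16527
At α=0.1: p ≥ α → fail to reject H₀

reject H₀: no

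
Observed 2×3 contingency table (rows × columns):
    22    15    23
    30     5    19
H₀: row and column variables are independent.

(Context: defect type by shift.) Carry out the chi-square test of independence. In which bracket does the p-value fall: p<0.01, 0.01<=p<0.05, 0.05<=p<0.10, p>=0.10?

p-value bracket: 0.01<=p<0.05

Row totals [60, 54], col totals [52, 20, 42], n=114
χ² = (22−27.37)²/27.37 + (15−10.53)²/10.53 + (23−22.11)²/22.11 + (30−24.63)²/24.63 + (5−9.47)²/9.47 + (19−19.89)²/19.89 = 6.3134
df = 2
p-value (upper-tail) = 0.04257
→ bracket: 0.01<=p<0.05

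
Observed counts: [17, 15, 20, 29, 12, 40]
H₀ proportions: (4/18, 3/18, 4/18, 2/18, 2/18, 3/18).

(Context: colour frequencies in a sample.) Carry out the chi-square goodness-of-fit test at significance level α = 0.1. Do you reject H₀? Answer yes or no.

n = 133; E_i = n·p_i = [29.56, 22.17, 29.56, 14.78, 14.78, 22.17]
χ² = (17−29.56)²/29.56 + (15−22.17)²/22.17 + (20−29.56)²/29.56 + (29−14.78)²/14.78 + (12−14.78)²/14.78 + (40−22.17)²/22.17 = 39.2970
df = 5
p-value (upper-tail) = 0.00000
At α=0.1: p < α → reject H₀

reject H₀: yes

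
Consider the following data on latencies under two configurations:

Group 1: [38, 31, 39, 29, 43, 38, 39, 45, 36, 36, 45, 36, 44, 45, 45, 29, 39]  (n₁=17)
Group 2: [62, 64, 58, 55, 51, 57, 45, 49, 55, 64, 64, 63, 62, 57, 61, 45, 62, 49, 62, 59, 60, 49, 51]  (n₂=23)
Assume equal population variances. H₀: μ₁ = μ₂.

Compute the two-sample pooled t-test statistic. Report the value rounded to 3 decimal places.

x̄₁=38.647, s₁=5.454, n₁=17
x̄₂=56.696, s₂=6.292, n₂=23
s_p² = [16·5.454² + 22·6.292²]/38 = 35.4408
SE = √(s_p²·(1/17+1/23)) = 1.9041
t = (38.647−56.696)/1.9041 = -9.4787
df = 38

test statistic = -9.479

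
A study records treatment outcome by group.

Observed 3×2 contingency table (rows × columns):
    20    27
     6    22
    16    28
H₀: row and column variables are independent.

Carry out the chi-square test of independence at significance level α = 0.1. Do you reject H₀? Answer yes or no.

reject H₀: no

Row totals [47, 28, 44], col totals [42, 77], n=119
χ² = (20−16.59)²/16.59 + (27−30.41)²/30.41 + (6−9.88)²/9.88 + (22−18.12)²/18.12 + (16−15.53)²/15.53 + (28−28.47)²/28.47 = 3.4636
df = 2
p-value (upper-tail) = 0.17696
At α=0.1: p ≥ α → fail to reject H₀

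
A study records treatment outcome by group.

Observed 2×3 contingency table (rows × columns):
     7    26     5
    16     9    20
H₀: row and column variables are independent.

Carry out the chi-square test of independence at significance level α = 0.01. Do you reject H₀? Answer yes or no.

Row totals [38, 45], col totals [23, 35, 25], n=83
χ² = (7−10.53)²/10.53 + (26−16.02)²/16.02 + (5−11.45)²/11.45 + (16−12.47)²/12.47 + (9−18.98)²/18.98 + (20−13.55)²/13.55 = 20.3331
df = 2
p-value (upper-tail) = 0.00004
At α=0.01: p < α → reject H₀

reject H₀: yes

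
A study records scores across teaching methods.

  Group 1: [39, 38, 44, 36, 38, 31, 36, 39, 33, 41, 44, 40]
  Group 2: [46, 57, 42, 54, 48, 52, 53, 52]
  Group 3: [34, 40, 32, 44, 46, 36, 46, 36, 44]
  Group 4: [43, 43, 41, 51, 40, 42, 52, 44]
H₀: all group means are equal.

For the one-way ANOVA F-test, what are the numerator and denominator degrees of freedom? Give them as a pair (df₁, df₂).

k = 4 groups, N = 37 total
df = (k−1, N−k) = (4−1, 37−4) = (3, 33)

degrees of freedom = [3, 33]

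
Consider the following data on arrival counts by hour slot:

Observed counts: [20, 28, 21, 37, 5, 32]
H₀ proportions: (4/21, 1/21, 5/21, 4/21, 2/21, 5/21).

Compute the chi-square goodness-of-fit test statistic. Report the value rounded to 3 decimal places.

test statistic = 81.942

n = 143; E_i = n·p_i = [27.24, 6.81, 34.05, 27.24, 13.62, 34.05]
χ² = (20−27.24)²/27.24 + (28−6.81)²/6.81 + (21−34.05)²/34.05 + (37−27.24)²/27.24 + (5−13.62)²/13.62 + (32−34.05)²/34.05 = 81.9423
df = 5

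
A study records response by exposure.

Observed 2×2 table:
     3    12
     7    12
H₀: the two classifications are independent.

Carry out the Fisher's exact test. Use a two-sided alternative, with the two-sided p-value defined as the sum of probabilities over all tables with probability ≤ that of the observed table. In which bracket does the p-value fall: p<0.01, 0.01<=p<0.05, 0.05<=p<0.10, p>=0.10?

p-value bracket: p>=0.10

Margins: r₁=15, r₂=19, c₁=10, c₂=24, n=34
p_obs = C(15,3)·C(19,7)/C(34,10); sum pmf over tables with pmf ≤ p_obs
p-value (two-sided) = 0.45127
→ bracket: p>=0.10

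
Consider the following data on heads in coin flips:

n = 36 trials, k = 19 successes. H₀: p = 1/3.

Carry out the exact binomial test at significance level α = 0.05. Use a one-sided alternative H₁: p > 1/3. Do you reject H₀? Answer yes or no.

reject H₀: yes

Exact binomial: n=36, k=19, p₀=1/3=0.3333
P(X≥19) from Σ C(n,i)·p₀^i·(1−p₀)^(n−i)
p-value (one-sided, H₁ greater) = 0.01250
At α=0.05: p < α → reject H₀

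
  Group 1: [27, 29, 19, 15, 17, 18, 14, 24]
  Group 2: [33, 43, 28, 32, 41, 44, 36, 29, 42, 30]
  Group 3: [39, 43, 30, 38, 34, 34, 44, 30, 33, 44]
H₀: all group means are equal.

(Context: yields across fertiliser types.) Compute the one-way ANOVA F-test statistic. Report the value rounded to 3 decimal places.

test statistic = 21.833

Group means [20.38, 35.80, 36.90], grand mean 31.786
SSB = Σnᵢ(x̄ᵢ−x̄)² = 1464.339; SSW = ΣΣ(x−x̄ᵢ)² = 838.375
MSB = 1464.339/2 = 732.1696; MSW = 838.375/25 = 33.5350
F = MSB/MSW = 21.8330
df = (2, 25)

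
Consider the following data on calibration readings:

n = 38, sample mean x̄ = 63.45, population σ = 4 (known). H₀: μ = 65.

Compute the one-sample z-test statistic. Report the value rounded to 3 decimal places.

test statistic = -2.389

SE = σ/√n = 4/√38 = 0.6489
z = (x̄−μ₀)/SE = (63.45−65)/0.6489 = -2.3887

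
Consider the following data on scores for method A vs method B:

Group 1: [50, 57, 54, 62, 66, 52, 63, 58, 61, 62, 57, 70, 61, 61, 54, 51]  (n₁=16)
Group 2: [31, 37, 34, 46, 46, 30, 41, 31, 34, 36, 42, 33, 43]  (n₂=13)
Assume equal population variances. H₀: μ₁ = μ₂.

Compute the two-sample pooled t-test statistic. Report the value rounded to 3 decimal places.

test statistic = 10.172

x̄₁=58.688, s₁=5.582, n₁=16
x̄₂=37.231, s₂=5.732, n₂=13
s_p² = [15·5.582² + 12·5.732²]/27 = 31.9165
SE = √(s_p²·(1/16+1/13)) = 2.1095
t = (58.688−37.231)/2.1095 = 10.1716
df = 27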